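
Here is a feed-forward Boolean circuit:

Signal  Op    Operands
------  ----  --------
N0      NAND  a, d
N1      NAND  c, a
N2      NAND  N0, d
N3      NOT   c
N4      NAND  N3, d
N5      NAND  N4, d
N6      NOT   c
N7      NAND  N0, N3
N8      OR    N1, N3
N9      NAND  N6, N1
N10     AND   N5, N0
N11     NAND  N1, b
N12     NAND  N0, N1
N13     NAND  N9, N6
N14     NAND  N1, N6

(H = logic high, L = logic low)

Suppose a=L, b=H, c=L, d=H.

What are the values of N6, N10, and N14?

N6 = H; N10 = H; N14 = L

N0 = a NAND d = L NAND H = H
N1 = c NAND a = L NAND L = H
N3 = NOT c = NOT L = H
N4 = N3 NAND d = H NAND H = L
N5 = N4 NAND d = L NAND H = H
N6 = NOT c = NOT L = H
N10 = N5 AND N0 = H AND H = H
N14 = N1 NAND N6 = H NAND H = L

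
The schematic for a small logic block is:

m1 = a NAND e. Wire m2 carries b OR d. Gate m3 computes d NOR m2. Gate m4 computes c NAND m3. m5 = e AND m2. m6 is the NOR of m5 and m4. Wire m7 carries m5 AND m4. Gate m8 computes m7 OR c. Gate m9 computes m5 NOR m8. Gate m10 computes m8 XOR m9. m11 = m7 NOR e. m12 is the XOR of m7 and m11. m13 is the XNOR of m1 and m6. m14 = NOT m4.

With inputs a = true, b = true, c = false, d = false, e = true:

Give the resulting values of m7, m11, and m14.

m2 = b OR d = true OR false = true
m3 = d NOR m2 = false NOR true = false
m4 = c NAND m3 = false NAND false = true
m5 = e AND m2 = true AND true = true
m7 = m5 AND m4 = true AND true = true
m11 = m7 NOR e = true NOR true = false
m14 = NOT m4 = NOT true = false

m7 = true, m11 = false, m14 = false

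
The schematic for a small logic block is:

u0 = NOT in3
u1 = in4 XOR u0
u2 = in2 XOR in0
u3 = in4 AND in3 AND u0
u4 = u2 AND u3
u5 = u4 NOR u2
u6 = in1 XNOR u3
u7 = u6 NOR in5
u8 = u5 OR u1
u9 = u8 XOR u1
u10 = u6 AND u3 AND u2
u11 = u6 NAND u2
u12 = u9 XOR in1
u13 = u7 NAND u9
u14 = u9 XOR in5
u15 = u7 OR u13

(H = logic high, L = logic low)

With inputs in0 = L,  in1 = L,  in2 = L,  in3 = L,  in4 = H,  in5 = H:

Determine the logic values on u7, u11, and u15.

u7 = L  u11 = H  u15 = H

u0 = NOT in3 = NOT L = H
u1 = in4 XOR u0 = H XOR H = L
u2 = in2 XOR in0 = L XOR L = L
u3 = in4 AND in3 AND u0 = H AND L AND H = L
u4 = u2 AND u3 = L AND L = L
u5 = u4 NOR u2 = L NOR L = H
u6 = in1 XNOR u3 = L XNOR L = H
u7 = u6 NOR in5 = H NOR H = L
u8 = u5 OR u1 = H OR L = H
u9 = u8 XOR u1 = H XOR L = H
u11 = u6 NAND u2 = H NAND L = H
u13 = u7 NAND u9 = L NAND H = H
u15 = u7 OR u13 = L OR H = H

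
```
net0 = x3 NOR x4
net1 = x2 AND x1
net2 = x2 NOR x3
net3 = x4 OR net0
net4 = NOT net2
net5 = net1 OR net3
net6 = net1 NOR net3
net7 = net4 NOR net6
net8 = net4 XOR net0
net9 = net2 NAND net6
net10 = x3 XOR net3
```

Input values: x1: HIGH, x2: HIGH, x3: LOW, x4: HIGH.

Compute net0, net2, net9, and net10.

net0 = x3 NOR x4 = LOW NOR HIGH = LOW
net1 = x2 AND x1 = HIGH AND HIGH = HIGH
net2 = x2 NOR x3 = HIGH NOR LOW = LOW
net3 = x4 OR net0 = HIGH OR LOW = HIGH
net6 = net1 NOR net3 = HIGH NOR HIGH = LOW
net9 = net2 NAND net6 = LOW NAND LOW = HIGH
net10 = x3 XOR net3 = LOW XOR HIGH = HIGH

net0 = LOW  net2 = LOW  net9 = HIGH  net10 = HIGH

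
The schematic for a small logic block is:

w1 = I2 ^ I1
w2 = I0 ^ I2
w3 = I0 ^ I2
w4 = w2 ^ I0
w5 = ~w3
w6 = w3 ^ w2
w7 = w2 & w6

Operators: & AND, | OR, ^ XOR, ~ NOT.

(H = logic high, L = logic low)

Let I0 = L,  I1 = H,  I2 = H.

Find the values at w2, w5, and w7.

w2 = I0 XOR I2 = L XOR H = H
w3 = I0 XOR I2 = L XOR H = H
w5 = NOT w3 = NOT H = L
w6 = w3 XOR w2 = H XOR H = L
w7 = w2 AND w6 = H AND L = L

w2 = H  w5 = L  w7 = L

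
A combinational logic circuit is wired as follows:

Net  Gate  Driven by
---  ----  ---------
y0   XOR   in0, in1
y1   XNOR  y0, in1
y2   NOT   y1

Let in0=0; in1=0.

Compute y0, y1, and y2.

y0 = 0, y1 = 1, y2 = 0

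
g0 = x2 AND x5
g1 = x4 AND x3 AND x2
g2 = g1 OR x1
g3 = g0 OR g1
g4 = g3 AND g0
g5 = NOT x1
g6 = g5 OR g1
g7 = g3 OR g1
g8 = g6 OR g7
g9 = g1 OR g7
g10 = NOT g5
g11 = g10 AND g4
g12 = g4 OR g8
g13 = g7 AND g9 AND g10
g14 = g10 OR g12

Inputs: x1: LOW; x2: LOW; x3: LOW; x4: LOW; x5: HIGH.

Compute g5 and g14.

g5 = HIGH; g14 = HIGH

g0 = x2 AND x5 = LOW AND HIGH = LOW
g1 = x4 AND x3 AND x2 = LOW AND LOW AND LOW = LOW
g3 = g0 OR g1 = LOW OR LOW = LOW
g4 = g3 AND g0 = LOW AND LOW = LOW
g5 = NOT x1 = NOT LOW = HIGH
g6 = g5 OR g1 = HIGH OR LOW = HIGH
g7 = g3 OR g1 = LOW OR LOW = LOW
g8 = g6 OR g7 = HIGH OR LOW = HIGH
g10 = NOT g5 = NOT HIGH = LOW
g12 = g4 OR g8 = LOW OR HIGH = HIGH
g14 = g10 OR g12 = LOW OR HIGH = HIGH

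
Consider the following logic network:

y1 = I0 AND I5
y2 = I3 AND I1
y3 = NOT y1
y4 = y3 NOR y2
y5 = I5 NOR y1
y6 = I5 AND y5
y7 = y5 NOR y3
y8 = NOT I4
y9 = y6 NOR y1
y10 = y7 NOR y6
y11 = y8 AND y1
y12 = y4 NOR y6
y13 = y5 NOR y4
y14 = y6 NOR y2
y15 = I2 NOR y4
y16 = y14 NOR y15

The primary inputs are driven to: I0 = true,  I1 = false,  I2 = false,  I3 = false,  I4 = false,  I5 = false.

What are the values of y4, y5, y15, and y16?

y4 = false, y5 = true, y15 = true, y16 = false

y1 = I0 AND I5 = true AND false = false
y2 = I3 AND I1 = false AND false = false
y3 = NOT y1 = NOT false = true
y4 = y3 NOR y2 = true NOR false = false
y5 = I5 NOR y1 = false NOR false = true
y6 = I5 AND y5 = false AND true = false
y14 = y6 NOR y2 = false NOR false = true
y15 = I2 NOR y4 = false NOR false = true
y16 = y14 NOR y15 = true NOR true = false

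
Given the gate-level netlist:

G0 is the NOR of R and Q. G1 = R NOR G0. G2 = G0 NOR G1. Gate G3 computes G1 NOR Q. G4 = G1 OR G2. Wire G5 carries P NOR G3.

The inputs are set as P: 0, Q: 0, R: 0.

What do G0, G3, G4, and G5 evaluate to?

G0 = 1  G3 = 1  G4 = 0  G5 = 0

G0 = R NOR Q = 0 NOR 0 = 1
G1 = R NOR G0 = 0 NOR 1 = 0
G2 = G0 NOR G1 = 1 NOR 0 = 0
G3 = G1 NOR Q = 0 NOR 0 = 1
G4 = G1 OR G2 = 0 OR 0 = 0
G5 = P NOR G3 = 0 NOR 1 = 0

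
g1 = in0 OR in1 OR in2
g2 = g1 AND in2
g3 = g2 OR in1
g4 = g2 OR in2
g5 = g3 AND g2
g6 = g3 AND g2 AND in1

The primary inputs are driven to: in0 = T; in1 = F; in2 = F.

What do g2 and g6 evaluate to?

g1 = in0 OR in1 OR in2 = T OR F OR F = T
g2 = g1 AND in2 = T AND F = F
g3 = g2 OR in1 = F OR F = F
g6 = g3 AND g2 AND in1 = F AND F AND F = F

g2 = F, g6 = F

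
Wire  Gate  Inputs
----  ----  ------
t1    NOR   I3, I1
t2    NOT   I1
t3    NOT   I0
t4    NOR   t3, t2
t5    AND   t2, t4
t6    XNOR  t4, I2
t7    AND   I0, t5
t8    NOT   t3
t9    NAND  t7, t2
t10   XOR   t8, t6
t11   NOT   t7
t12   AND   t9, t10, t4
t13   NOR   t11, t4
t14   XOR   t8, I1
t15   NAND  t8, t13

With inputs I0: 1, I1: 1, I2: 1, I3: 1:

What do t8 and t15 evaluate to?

t2 = NOT I1 = NOT 1 = 0
t3 = NOT I0 = NOT 1 = 0
t4 = t3 NOR t2 = 0 NOR 0 = 1
t5 = t2 AND t4 = 0 AND 1 = 0
t7 = I0 AND t5 = 1 AND 0 = 0
t8 = NOT t3 = NOT 0 = 1
t11 = NOT t7 = NOT 0 = 1
t13 = t11 NOR t4 = 1 NOR 1 = 0
t15 = t8 NAND t13 = 1 NAND 0 = 1

t8 = 1, t15 = 1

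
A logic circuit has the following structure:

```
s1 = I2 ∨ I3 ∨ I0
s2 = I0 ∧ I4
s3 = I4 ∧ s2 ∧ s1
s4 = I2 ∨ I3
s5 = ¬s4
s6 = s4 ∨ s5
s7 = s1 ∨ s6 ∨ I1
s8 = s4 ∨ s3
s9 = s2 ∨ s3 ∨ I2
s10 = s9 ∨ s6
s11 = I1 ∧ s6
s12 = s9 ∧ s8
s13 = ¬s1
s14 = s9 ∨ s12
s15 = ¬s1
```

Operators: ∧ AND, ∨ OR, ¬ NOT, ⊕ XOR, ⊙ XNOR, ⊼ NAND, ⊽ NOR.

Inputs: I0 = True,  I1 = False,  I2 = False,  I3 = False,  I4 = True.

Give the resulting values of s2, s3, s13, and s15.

s1 = I2 OR I3 OR I0 = False OR False OR True = True
s2 = I0 AND I4 = True AND True = True
s3 = I4 AND s2 AND s1 = True AND True AND True = True
s13 = NOT s1 = NOT True = False
s15 = NOT s1 = NOT True = False

s2 = True  s3 = True  s13 = False  s15 = False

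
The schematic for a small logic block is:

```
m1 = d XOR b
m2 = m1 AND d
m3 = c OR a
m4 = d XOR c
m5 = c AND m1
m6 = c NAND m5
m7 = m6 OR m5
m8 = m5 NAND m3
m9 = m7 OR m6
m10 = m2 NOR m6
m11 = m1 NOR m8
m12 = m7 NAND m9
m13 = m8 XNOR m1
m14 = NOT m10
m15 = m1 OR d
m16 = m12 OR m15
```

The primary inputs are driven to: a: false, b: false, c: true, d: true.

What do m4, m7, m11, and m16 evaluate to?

m1 = d XOR b = true XOR false = true
m3 = c OR a = true OR false = true
m4 = d XOR c = true XOR true = false
m5 = c AND m1 = true AND true = true
m6 = c NAND m5 = true NAND true = false
m7 = m6 OR m5 = false OR true = true
m8 = m5 NAND m3 = true NAND true = false
m9 = m7 OR m6 = true OR false = true
m11 = m1 NOR m8 = true NOR false = false
m12 = m7 NAND m9 = true NAND true = false
m15 = m1 OR d = true OR true = true
m16 = m12 OR m15 = false OR true = true

m4 = false; m7 = true; m11 = false; m16 = true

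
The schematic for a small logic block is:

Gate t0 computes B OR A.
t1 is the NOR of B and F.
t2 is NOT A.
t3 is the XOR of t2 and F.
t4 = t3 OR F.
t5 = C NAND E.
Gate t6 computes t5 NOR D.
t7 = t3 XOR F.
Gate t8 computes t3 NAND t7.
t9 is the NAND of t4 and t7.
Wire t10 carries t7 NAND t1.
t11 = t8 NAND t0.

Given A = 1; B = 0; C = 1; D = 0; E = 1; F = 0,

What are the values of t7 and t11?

t7 = 0; t11 = 0

t0 = B OR A = 0 OR 1 = 1
t2 = NOT A = NOT 1 = 0
t3 = t2 XOR F = 0 XOR 0 = 0
t7 = t3 XOR F = 0 XOR 0 = 0
t8 = t3 NAND t7 = 0 NAND 0 = 1
t11 = t8 NAND t0 = 1 NAND 1 = 0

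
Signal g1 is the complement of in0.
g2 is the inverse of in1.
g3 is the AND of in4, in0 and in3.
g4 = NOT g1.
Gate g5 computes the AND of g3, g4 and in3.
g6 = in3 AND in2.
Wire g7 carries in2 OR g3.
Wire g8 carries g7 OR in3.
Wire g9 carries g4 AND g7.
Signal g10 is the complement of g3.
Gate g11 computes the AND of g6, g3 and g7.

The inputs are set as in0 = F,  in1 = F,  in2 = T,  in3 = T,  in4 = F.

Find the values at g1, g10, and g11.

g1 = NOT in0 = NOT F = T
g3 = in4 AND in0 AND in3 = F AND F AND T = F
g6 = in3 AND in2 = T AND T = T
g7 = in2 OR g3 = T OR F = T
g10 = NOT g3 = NOT F = T
g11 = g6 AND g3 AND g7 = T AND F AND T = F

g1 = T; g10 = T; g11 = F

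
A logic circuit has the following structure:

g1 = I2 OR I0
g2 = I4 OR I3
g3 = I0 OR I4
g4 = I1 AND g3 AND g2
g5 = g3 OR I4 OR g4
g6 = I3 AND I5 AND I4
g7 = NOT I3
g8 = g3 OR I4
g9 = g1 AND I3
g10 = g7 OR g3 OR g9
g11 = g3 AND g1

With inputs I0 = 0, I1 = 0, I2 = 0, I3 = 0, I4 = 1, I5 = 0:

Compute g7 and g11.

g1 = I2 OR I0 = 0 OR 0 = 0
g3 = I0 OR I4 = 0 OR 1 = 1
g7 = NOT I3 = NOT 0 = 1
g11 = g3 AND g1 = 1 AND 0 = 0

g7 = 1, g11 = 0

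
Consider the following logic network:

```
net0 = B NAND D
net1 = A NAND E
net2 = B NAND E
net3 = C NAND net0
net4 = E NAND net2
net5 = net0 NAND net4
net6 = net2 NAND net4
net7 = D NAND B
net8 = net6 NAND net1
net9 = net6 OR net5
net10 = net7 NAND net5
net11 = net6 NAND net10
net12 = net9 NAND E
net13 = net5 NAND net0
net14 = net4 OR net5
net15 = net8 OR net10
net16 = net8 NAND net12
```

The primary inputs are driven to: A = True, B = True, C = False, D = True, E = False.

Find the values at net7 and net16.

net7 = False, net16 = False

net0 = B NAND D = True NAND True = False
net1 = A NAND E = True NAND False = True
net2 = B NAND E = True NAND False = True
net4 = E NAND net2 = False NAND True = True
net5 = net0 NAND net4 = False NAND True = True
net6 = net2 NAND net4 = True NAND True = False
net7 = D NAND B = True NAND True = False
net8 = net6 NAND net1 = False NAND True = True
net9 = net6 OR net5 = False OR True = True
net12 = net9 NAND E = True NAND False = True
net16 = net8 NAND net12 = True NAND True = False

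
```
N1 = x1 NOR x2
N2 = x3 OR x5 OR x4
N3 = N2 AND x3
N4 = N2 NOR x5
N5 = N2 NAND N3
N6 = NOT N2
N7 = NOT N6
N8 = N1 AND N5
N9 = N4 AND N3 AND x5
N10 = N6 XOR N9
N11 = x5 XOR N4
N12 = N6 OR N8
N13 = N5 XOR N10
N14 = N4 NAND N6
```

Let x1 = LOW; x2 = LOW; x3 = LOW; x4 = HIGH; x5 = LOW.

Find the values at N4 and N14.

N2 = x3 OR x5 OR x4 = LOW OR LOW OR HIGH = HIGH
N4 = N2 NOR x5 = HIGH NOR LOW = LOW
N6 = NOT N2 = NOT HIGH = LOW
N14 = N4 NAND N6 = LOW NAND LOW = HIGH

N4 = LOW, N14 = HIGH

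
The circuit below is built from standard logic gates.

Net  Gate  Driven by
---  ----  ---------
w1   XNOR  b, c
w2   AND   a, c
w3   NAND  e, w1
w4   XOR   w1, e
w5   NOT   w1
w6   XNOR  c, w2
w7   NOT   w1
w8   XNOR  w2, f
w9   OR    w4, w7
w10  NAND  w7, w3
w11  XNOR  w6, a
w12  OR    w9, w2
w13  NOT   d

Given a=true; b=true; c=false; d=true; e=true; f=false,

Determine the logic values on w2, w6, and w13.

w2 = false, w6 = true, w13 = false

w2 = a AND c = true AND false = false
w6 = c XNOR w2 = false XNOR false = true
w13 = NOT d = NOT true = false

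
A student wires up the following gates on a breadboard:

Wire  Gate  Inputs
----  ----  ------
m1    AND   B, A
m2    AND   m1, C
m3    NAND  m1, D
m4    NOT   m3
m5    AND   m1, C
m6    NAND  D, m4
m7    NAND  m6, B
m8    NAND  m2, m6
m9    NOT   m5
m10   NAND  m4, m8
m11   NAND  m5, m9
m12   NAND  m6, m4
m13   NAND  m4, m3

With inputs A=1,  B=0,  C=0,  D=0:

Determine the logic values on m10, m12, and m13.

m1 = B AND A = 0 AND 1 = 0
m2 = m1 AND C = 0 AND 0 = 0
m3 = m1 NAND D = 0 NAND 0 = 1
m4 = NOT m3 = NOT 1 = 0
m6 = D NAND m4 = 0 NAND 0 = 1
m8 = m2 NAND m6 = 0 NAND 1 = 1
m10 = m4 NAND m8 = 0 NAND 1 = 1
m12 = m6 NAND m4 = 1 NAND 0 = 1
m13 = m4 NAND m3 = 0 NAND 1 = 1

m10 = 1; m12 = 1; m13 = 1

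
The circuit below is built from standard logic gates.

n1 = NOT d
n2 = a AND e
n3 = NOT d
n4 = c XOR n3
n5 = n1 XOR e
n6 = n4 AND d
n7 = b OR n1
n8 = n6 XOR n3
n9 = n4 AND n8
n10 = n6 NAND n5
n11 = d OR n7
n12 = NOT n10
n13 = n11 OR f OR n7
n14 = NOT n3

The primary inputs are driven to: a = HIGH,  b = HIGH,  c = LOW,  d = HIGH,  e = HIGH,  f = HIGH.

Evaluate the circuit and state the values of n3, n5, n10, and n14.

n3 = LOW, n5 = HIGH, n10 = HIGH, n14 = HIGH

n1 = NOT d = NOT HIGH = LOW
n3 = NOT d = NOT HIGH = LOW
n4 = c XOR n3 = LOW XOR LOW = LOW
n5 = n1 XOR e = LOW XOR HIGH = HIGH
n6 = n4 AND d = LOW AND HIGH = LOW
n10 = n6 NAND n5 = LOW NAND HIGH = HIGH
n14 = NOT n3 = NOT LOW = HIGH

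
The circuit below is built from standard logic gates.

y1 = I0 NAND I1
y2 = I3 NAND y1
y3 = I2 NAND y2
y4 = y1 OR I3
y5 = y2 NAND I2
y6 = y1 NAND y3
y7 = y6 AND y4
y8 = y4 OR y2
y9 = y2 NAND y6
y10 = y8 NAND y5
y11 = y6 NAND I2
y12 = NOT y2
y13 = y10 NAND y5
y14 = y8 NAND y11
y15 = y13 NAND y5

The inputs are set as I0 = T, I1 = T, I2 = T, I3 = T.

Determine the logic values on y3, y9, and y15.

y1 = I0 NAND I1 = T NAND T = F
y2 = I3 NAND y1 = T NAND F = T
y3 = I2 NAND y2 = T NAND T = F
y4 = y1 OR I3 = F OR T = T
y5 = y2 NAND I2 = T NAND T = F
y6 = y1 NAND y3 = F NAND F = T
y8 = y4 OR y2 = T OR T = T
y9 = y2 NAND y6 = T NAND T = F
y10 = y8 NAND y5 = T NAND F = T
y13 = y10 NAND y5 = T NAND F = T
y15 = y13 NAND y5 = T NAND F = T

y3 = F; y9 = F; y15 = T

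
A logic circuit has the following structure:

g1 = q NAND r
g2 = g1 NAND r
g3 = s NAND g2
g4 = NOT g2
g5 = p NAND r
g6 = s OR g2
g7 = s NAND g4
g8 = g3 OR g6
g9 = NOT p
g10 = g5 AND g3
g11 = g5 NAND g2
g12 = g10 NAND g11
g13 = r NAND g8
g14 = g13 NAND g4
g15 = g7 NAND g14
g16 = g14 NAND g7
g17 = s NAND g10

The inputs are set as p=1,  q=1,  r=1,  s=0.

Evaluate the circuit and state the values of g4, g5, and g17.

g1 = q NAND r = 1 NAND 1 = 0
g2 = g1 NAND r = 0 NAND 1 = 1
g3 = s NAND g2 = 0 NAND 1 = 1
g4 = NOT g2 = NOT 1 = 0
g5 = p NAND r = 1 NAND 1 = 0
g10 = g5 AND g3 = 0 AND 1 = 0
g17 = s NAND g10 = 0 NAND 0 = 1

g4 = 0, g5 = 0, g17 = 1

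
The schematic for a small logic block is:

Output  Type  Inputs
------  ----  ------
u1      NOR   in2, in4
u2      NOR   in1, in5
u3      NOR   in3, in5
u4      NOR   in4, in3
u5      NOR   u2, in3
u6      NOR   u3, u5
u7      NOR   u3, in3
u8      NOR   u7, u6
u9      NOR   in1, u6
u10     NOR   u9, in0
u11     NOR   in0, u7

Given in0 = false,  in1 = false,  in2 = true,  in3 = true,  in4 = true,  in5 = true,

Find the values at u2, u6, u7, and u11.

u2 = false; u6 = true; u7 = false; u11 = true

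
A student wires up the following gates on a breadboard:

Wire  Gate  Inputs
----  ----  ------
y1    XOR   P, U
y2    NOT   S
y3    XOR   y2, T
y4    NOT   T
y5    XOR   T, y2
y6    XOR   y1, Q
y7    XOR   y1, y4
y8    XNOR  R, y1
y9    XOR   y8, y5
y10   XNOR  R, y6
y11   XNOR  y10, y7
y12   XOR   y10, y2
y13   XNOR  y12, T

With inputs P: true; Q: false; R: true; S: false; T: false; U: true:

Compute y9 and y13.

y9 = true, y13 = false

y1 = P XOR U = true XOR true = false
y2 = NOT S = NOT false = true
y5 = T XOR y2 = false XOR true = true
y6 = y1 XOR Q = false XOR false = false
y8 = R XNOR y1 = true XNOR false = false
y9 = y8 XOR y5 = false XOR true = true
y10 = R XNOR y6 = true XNOR false = false
y12 = y10 XOR y2 = false XOR true = true
y13 = y12 XNOR T = true XNOR false = false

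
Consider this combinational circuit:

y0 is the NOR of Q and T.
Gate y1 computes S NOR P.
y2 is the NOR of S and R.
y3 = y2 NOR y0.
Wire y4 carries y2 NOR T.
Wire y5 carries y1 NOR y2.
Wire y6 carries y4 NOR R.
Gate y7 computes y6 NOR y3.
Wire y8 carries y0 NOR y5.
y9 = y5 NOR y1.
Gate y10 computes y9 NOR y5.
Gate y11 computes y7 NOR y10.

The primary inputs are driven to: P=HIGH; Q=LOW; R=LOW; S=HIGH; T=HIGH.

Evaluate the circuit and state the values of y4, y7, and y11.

y0 = Q NOR T = LOW NOR HIGH = LOW
y1 = S NOR P = HIGH NOR HIGH = LOW
y2 = S NOR R = HIGH NOR LOW = LOW
y3 = y2 NOR y0 = LOW NOR LOW = HIGH
y4 = y2 NOR T = LOW NOR HIGH = LOW
y5 = y1 NOR y2 = LOW NOR LOW = HIGH
y6 = y4 NOR R = LOW NOR LOW = HIGH
y7 = y6 NOR y3 = HIGH NOR HIGH = LOW
y9 = y5 NOR y1 = HIGH NOR LOW = LOW
y10 = y9 NOR y5 = LOW NOR HIGH = LOW
y11 = y7 NOR y10 = LOW NOR LOW = HIGH

y4 = LOW; y7 = LOW; y11 = HIGH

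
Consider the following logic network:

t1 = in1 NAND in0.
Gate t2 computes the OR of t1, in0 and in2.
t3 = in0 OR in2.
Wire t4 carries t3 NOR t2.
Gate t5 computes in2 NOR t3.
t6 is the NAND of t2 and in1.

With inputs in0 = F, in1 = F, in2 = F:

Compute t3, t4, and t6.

t3 = F; t4 = F; t6 = T

t1 = in1 NAND in0 = F NAND F = T
t2 = t1 OR in0 OR in2 = T OR F OR F = T
t3 = in0 OR in2 = F OR F = F
t4 = t3 NOR t2 = F NOR T = F
t6 = t2 NAND in1 = T NAND F = T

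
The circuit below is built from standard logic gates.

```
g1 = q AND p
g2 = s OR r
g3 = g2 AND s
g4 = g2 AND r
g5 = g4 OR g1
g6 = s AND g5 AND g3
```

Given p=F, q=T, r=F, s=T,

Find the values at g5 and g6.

g5 = F  g6 = F

g1 = q AND p = T AND F = F
g2 = s OR r = T OR F = T
g3 = g2 AND s = T AND T = T
g4 = g2 AND r = T AND F = F
g5 = g4 OR g1 = F OR F = F
g6 = s AND g5 AND g3 = T AND F AND T = F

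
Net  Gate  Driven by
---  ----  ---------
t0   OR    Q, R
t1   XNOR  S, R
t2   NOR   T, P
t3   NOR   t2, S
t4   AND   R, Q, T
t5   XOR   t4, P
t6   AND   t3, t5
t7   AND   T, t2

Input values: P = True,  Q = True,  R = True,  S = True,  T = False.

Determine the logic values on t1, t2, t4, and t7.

t1 = True, t2 = False, t4 = False, t7 = False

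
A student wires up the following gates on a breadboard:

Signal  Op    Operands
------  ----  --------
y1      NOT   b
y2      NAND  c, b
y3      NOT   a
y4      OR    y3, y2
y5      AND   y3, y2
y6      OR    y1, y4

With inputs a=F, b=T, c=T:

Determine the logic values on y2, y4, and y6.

y1 = NOT b = NOT T = F
y2 = c NAND b = T NAND T = F
y3 = NOT a = NOT F = T
y4 = y3 OR y2 = T OR F = T
y6 = y1 OR y4 = F OR T = T

y2 = F  y4 = T  y6 = T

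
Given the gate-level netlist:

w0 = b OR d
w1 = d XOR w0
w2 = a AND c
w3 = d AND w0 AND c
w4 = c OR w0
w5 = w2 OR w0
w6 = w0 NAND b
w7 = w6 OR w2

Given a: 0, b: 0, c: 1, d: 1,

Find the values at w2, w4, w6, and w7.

w2 = 0  w4 = 1  w6 = 1  w7 = 1

w0 = b OR d = 0 OR 1 = 1
w2 = a AND c = 0 AND 1 = 0
w4 = c OR w0 = 1 OR 1 = 1
w6 = w0 NAND b = 1 NAND 0 = 1
w7 = w6 OR w2 = 1 OR 0 = 1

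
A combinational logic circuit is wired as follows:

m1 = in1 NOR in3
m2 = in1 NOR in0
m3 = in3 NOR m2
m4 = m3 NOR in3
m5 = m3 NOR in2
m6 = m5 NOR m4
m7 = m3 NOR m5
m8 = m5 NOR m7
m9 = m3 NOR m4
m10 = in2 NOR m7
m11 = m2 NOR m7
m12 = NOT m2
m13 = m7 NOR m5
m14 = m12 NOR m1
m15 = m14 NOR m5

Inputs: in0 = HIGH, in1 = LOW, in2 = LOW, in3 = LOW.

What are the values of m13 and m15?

m1 = in1 NOR in3 = LOW NOR LOW = HIGH
m2 = in1 NOR in0 = LOW NOR HIGH = LOW
m3 = in3 NOR m2 = LOW NOR LOW = HIGH
m5 = m3 NOR in2 = HIGH NOR LOW = LOW
m7 = m3 NOR m5 = HIGH NOR LOW = LOW
m12 = NOT m2 = NOT LOW = HIGH
m13 = m7 NOR m5 = LOW NOR LOW = HIGH
m14 = m12 NOR m1 = HIGH NOR HIGH = LOW
m15 = m14 NOR m5 = LOW NOR LOW = HIGH

m13 = HIGH  m15 = HIGH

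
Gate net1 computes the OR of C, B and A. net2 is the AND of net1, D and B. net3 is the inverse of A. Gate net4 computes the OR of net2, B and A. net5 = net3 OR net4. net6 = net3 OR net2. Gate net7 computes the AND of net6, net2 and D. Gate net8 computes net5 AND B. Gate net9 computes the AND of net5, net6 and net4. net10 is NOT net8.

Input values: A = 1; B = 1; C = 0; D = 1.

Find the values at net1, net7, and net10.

net1 = C OR B OR A = 0 OR 1 OR 1 = 1
net2 = net1 AND D AND B = 1 AND 1 AND 1 = 1
net3 = NOT A = NOT 1 = 0
net4 = net2 OR B OR A = 1 OR 1 OR 1 = 1
net5 = net3 OR net4 = 0 OR 1 = 1
net6 = net3 OR net2 = 0 OR 1 = 1
net7 = net6 AND net2 AND D = 1 AND 1 AND 1 = 1
net8 = net5 AND B = 1 AND 1 = 1
net10 = NOT net8 = NOT 1 = 0

net1 = 1, net7 = 1, net10 = 0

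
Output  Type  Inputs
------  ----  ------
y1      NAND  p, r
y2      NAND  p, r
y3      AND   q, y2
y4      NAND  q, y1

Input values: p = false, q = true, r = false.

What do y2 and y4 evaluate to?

y1 = p NAND r = false NAND false = true
y2 = p NAND r = false NAND false = true
y4 = q NAND y1 = true NAND true = false

y2 = true  y4 = false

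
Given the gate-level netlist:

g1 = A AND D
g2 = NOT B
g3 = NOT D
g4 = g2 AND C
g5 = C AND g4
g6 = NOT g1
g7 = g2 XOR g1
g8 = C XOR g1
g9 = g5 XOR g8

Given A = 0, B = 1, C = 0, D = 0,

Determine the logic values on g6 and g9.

g6 = 1, g9 = 0

g1 = A AND D = 0 AND 0 = 0
g2 = NOT B = NOT 1 = 0
g4 = g2 AND C = 0 AND 0 = 0
g5 = C AND g4 = 0 AND 0 = 0
g6 = NOT g1 = NOT 0 = 1
g8 = C XOR g1 = 0 XOR 0 = 0
g9 = g5 XOR g8 = 0 XOR 0 = 0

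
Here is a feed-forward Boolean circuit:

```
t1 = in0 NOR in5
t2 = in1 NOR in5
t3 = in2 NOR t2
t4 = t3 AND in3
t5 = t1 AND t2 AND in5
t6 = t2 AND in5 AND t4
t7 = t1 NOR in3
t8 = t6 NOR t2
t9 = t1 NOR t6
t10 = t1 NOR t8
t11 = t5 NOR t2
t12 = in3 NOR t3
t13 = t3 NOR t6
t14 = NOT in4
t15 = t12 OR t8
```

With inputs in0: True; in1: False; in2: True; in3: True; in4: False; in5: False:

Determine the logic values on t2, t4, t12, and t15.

t2 = in1 NOR in5 = False NOR False = True
t3 = in2 NOR t2 = True NOR True = False
t4 = t3 AND in3 = False AND True = False
t6 = t2 AND in5 AND t4 = True AND False AND False = False
t8 = t6 NOR t2 = False NOR True = False
t12 = in3 NOR t3 = True NOR False = False
t15 = t12 OR t8 = False OR False = False

t2 = True  t4 = False  t12 = False  t15 = False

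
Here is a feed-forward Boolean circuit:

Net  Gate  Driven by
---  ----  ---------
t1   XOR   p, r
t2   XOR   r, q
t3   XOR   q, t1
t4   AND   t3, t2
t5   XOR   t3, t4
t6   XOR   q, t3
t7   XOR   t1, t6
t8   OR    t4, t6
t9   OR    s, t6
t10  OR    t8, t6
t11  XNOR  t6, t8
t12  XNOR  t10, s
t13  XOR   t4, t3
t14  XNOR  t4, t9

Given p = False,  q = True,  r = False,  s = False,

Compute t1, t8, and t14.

t1 = p XOR r = False XOR False = False
t2 = r XOR q = False XOR True = True
t3 = q XOR t1 = True XOR False = True
t4 = t3 AND t2 = True AND True = True
t6 = q XOR t3 = True XOR True = False
t8 = t4 OR t6 = True OR False = True
t9 = s OR t6 = False OR False = False
t14 = t4 XNOR t9 = True XNOR False = False

t1 = False, t8 = True, t14 = False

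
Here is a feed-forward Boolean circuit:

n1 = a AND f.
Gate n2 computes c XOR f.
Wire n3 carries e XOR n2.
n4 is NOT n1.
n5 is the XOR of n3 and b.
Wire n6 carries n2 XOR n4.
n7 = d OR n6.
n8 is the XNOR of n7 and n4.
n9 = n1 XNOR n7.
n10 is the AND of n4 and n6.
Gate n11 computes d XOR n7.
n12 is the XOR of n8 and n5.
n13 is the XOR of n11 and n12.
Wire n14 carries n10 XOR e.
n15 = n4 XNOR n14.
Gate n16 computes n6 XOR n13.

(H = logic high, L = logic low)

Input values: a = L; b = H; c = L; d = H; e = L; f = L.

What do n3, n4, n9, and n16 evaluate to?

n3 = L  n4 = H  n9 = L  n16 = H

n1 = a AND f = L AND L = L
n2 = c XOR f = L XOR L = L
n3 = e XOR n2 = L XOR L = L
n4 = NOT n1 = NOT L = H
n5 = n3 XOR b = L XOR H = H
n6 = n2 XOR n4 = L XOR H = H
n7 = d OR n6 = H OR H = H
n8 = n7 XNOR n4 = H XNOR H = H
n9 = n1 XNOR n7 = L XNOR H = L
n11 = d XOR n7 = H XOR H = L
n12 = n8 XOR n5 = H XOR H = L
n13 = n11 XOR n12 = L XOR L = L
n16 = n6 XOR n13 = H XOR L = H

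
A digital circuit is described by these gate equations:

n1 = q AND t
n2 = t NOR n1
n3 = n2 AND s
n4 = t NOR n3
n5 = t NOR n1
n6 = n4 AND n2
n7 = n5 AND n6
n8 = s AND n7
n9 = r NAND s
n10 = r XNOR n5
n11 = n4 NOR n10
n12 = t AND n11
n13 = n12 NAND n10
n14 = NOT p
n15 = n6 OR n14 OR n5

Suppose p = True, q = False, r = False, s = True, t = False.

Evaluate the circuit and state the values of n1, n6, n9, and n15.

n1 = q AND t = False AND False = False
n2 = t NOR n1 = False NOR False = True
n3 = n2 AND s = True AND True = True
n4 = t NOR n3 = False NOR True = False
n5 = t NOR n1 = False NOR False = True
n6 = n4 AND n2 = False AND True = False
n9 = r NAND s = False NAND True = True
n14 = NOT p = NOT True = False
n15 = n6 OR n14 OR n5 = False OR False OR True = True

n1 = False, n6 = False, n9 = True, n15 = True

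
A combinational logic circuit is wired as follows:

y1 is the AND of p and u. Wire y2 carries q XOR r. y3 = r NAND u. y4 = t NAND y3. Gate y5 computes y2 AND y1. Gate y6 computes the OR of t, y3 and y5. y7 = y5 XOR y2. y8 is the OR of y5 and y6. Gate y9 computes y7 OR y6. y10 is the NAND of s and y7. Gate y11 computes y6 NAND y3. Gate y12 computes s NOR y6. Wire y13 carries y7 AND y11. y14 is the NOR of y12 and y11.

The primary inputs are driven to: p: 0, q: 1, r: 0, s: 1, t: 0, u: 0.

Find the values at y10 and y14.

y1 = p AND u = 0 AND 0 = 0
y2 = q XOR r = 1 XOR 0 = 1
y3 = r NAND u = 0 NAND 0 = 1
y5 = y2 AND y1 = 1 AND 0 = 0
y6 = t OR y3 OR y5 = 0 OR 1 OR 0 = 1
y7 = y5 XOR y2 = 0 XOR 1 = 1
y10 = s NAND y7 = 1 NAND 1 = 0
y11 = y6 NAND y3 = 1 NAND 1 = 0
y12 = s NOR y6 = 1 NOR 1 = 0
y14 = y12 NOR y11 = 0 NOR 0 = 1

y10 = 0; y14 = 1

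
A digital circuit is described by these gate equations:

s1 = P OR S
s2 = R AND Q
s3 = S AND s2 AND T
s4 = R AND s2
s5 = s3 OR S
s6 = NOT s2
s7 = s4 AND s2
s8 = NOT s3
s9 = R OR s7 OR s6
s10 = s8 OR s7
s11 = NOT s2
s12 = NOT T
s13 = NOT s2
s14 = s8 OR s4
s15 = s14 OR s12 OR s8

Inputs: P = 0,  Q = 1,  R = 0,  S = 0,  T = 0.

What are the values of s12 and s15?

s2 = R AND Q = 0 AND 1 = 0
s3 = S AND s2 AND T = 0 AND 0 AND 0 = 0
s4 = R AND s2 = 0 AND 0 = 0
s8 = NOT s3 = NOT 0 = 1
s12 = NOT T = NOT 0 = 1
s14 = s8 OR s4 = 1 OR 0 = 1
s15 = s14 OR s12 OR s8 = 1 OR 1 OR 1 = 1

s12 = 1; s15 = 1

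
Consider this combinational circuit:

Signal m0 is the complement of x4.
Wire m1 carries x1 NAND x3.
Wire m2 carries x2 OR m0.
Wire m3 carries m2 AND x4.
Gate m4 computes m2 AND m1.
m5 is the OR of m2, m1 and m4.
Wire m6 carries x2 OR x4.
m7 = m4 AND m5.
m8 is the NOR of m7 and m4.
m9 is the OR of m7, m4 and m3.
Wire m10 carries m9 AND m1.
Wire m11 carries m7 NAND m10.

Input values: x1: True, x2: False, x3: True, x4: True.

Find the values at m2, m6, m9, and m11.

m2 = False  m6 = True  m9 = False  m11 = True

m0 = NOT x4 = NOT True = False
m1 = x1 NAND x3 = True NAND True = False
m2 = x2 OR m0 = False OR False = False
m3 = m2 AND x4 = False AND True = False
m4 = m2 AND m1 = False AND False = False
m5 = m2 OR m1 OR m4 = False OR False OR False = False
m6 = x2 OR x4 = False OR True = True
m7 = m4 AND m5 = False AND False = False
m9 = m7 OR m4 OR m3 = False OR False OR False = False
m10 = m9 AND m1 = False AND False = False
m11 = m7 NAND m10 = False NAND False = True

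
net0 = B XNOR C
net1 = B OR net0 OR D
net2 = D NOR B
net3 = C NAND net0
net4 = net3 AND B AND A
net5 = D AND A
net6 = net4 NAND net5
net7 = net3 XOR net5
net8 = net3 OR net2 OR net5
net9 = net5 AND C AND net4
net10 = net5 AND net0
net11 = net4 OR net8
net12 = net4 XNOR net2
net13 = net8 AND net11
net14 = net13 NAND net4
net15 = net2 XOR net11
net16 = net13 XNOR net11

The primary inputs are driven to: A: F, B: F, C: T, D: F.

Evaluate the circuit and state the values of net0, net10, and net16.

net0 = F  net10 = F  net16 = T

net0 = B XNOR C = F XNOR T = F
net2 = D NOR B = F NOR F = T
net3 = C NAND net0 = T NAND F = T
net4 = net3 AND B AND A = T AND F AND F = F
net5 = D AND A = F AND F = F
net8 = net3 OR net2 OR net5 = T OR T OR F = T
net10 = net5 AND net0 = F AND F = F
net11 = net4 OR net8 = F OR T = T
net13 = net8 AND net11 = T AND T = T
net16 = net13 XNOR net11 = T XNOR T = T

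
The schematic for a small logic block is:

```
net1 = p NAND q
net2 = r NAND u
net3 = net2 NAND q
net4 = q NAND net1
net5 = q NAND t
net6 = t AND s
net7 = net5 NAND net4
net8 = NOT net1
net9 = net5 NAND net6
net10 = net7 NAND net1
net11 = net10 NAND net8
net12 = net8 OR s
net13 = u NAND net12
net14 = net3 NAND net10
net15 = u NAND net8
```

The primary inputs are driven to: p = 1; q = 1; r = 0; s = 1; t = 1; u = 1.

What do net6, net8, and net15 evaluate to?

net6 = 1, net8 = 1, net15 = 0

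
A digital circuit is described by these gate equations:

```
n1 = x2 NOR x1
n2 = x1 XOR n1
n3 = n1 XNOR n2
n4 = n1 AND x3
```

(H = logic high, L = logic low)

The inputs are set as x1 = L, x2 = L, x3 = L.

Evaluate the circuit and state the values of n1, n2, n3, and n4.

n1 = H; n2 = H; n3 = H; n4 = L

n1 = x2 NOR x1 = L NOR L = H
n2 = x1 XOR n1 = L XOR H = H
n3 = n1 XNOR n2 = H XNOR H = H
n4 = n1 AND x3 = H AND L = L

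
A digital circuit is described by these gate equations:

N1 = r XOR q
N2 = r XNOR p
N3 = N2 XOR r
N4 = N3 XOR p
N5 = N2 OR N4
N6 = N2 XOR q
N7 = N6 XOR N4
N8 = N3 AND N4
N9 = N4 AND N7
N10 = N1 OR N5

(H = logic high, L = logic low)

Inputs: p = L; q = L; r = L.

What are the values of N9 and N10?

N9 = L; N10 = H

N1 = r XOR q = L XOR L = L
N2 = r XNOR p = L XNOR L = H
N3 = N2 XOR r = H XOR L = H
N4 = N3 XOR p = H XOR L = H
N5 = N2 OR N4 = H OR H = H
N6 = N2 XOR q = H XOR L = H
N7 = N6 XOR N4 = H XOR H = L
N9 = N4 AND N7 = H AND L = L
N10 = N1 OR N5 = L OR H = H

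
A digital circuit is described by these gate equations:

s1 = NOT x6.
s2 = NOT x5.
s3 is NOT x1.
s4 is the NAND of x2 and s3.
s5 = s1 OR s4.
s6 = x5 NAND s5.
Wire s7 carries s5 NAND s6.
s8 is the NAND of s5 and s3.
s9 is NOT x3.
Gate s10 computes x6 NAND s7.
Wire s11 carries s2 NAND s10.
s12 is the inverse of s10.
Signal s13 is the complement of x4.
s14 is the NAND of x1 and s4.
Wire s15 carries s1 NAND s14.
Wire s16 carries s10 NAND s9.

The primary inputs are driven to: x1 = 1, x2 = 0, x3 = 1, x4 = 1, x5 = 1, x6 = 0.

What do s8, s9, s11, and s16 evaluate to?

s8 = 1, s9 = 0, s11 = 1, s16 = 1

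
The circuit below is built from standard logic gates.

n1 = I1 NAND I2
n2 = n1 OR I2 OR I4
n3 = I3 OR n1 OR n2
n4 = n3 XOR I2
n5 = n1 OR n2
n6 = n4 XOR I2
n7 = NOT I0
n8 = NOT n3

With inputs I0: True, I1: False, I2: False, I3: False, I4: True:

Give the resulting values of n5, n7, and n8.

n5 = True, n7 = False, n8 = False

n1 = I1 NAND I2 = False NAND False = True
n2 = n1 OR I2 OR I4 = True OR False OR True = True
n3 = I3 OR n1 OR n2 = False OR True OR True = True
n5 = n1 OR n2 = True OR True = True
n7 = NOT I0 = NOT True = False
n8 = NOT n3 = NOT True = False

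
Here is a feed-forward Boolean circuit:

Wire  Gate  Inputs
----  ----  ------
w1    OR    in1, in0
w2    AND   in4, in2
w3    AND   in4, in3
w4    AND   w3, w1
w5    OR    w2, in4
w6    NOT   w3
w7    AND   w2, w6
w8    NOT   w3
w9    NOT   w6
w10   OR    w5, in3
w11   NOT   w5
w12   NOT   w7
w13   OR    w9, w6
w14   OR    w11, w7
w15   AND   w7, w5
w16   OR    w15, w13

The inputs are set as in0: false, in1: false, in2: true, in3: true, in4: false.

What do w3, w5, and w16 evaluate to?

w3 = false  w5 = false  w16 = true

w2 = in4 AND in2 = false AND true = false
w3 = in4 AND in3 = false AND true = false
w5 = w2 OR in4 = false OR false = false
w6 = NOT w3 = NOT false = true
w7 = w2 AND w6 = false AND true = false
w9 = NOT w6 = NOT true = false
w13 = w9 OR w6 = false OR true = true
w15 = w7 AND w5 = false AND false = false
w16 = w15 OR w13 = false OR true = true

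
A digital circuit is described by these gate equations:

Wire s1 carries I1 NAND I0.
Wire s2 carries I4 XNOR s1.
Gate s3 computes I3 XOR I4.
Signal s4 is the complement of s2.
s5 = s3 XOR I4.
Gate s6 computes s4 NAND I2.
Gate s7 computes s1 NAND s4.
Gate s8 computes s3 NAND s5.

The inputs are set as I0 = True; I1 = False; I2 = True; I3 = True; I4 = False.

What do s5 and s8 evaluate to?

s5 = True; s8 = False

s3 = I3 XOR I4 = True XOR False = True
s5 = s3 XOR I4 = True XOR False = True
s8 = s3 NAND s5 = True NAND True = False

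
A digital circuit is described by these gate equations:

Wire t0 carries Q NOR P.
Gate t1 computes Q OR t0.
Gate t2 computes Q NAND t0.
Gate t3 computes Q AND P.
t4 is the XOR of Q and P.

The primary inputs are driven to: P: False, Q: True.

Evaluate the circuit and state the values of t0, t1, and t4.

t0 = False, t1 = True, t4 = True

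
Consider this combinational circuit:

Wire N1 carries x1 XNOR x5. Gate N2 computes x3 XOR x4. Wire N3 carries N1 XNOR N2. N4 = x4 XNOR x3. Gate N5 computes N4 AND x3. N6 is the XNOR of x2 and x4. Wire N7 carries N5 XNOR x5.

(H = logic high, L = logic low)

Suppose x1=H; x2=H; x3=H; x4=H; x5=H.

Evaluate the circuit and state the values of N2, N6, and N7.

N2 = x3 XOR x4 = H XOR H = L
N4 = x4 XNOR x3 = H XNOR H = H
N5 = N4 AND x3 = H AND H = H
N6 = x2 XNOR x4 = H XNOR H = H
N7 = N5 XNOR x5 = H XNOR H = H

N2 = L  N6 = H  N7 = H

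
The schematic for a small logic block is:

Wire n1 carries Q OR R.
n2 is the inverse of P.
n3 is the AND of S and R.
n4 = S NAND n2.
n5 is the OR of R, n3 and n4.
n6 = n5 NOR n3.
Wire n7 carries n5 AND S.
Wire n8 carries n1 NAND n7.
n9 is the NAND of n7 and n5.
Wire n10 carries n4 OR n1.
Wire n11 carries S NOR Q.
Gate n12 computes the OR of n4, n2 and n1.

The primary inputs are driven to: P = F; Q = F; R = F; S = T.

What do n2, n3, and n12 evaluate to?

n2 = T, n3 = F, n12 = T

n1 = Q OR R = F OR F = F
n2 = NOT P = NOT F = T
n3 = S AND R = T AND F = F
n4 = S NAND n2 = T NAND T = F
n12 = n4 OR n2 OR n1 = F OR T OR F = T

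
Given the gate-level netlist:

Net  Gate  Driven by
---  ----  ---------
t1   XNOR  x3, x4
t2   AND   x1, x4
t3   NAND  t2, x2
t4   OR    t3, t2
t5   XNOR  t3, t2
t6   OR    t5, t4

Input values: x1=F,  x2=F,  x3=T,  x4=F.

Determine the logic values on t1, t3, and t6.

t1 = F; t3 = T; t6 = T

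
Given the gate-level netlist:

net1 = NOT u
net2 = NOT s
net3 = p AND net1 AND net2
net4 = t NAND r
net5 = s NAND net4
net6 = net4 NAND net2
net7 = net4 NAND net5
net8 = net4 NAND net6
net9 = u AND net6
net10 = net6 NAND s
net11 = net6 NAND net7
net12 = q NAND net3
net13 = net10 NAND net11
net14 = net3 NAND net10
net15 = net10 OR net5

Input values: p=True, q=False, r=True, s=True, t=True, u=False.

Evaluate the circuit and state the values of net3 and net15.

net3 = False, net15 = True

net1 = NOT u = NOT False = True
net2 = NOT s = NOT True = False
net3 = p AND net1 AND net2 = True AND True AND False = False
net4 = t NAND r = True NAND True = False
net5 = s NAND net4 = True NAND False = True
net6 = net4 NAND net2 = False NAND False = True
net10 = net6 NAND s = True NAND True = False
net15 = net10 OR net5 = False OR True = True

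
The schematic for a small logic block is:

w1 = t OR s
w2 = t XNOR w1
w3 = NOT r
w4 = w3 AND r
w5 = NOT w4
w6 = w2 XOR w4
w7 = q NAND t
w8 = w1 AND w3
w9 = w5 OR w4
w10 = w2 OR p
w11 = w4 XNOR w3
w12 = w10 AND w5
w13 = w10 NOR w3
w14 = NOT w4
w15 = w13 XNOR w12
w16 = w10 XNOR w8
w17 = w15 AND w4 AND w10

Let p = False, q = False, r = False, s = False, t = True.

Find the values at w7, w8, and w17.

w1 = t OR s = True OR False = True
w2 = t XNOR w1 = True XNOR True = True
w3 = NOT r = NOT False = True
w4 = w3 AND r = True AND False = False
w5 = NOT w4 = NOT False = True
w7 = q NAND t = False NAND True = True
w8 = w1 AND w3 = True AND True = True
w10 = w2 OR p = True OR False = True
w12 = w10 AND w5 = True AND True = True
w13 = w10 NOR w3 = True NOR True = False
w15 = w13 XNOR w12 = False XNOR True = False
w17 = w15 AND w4 AND w10 = False AND False AND True = False

w7 = True, w8 = True, w17 = False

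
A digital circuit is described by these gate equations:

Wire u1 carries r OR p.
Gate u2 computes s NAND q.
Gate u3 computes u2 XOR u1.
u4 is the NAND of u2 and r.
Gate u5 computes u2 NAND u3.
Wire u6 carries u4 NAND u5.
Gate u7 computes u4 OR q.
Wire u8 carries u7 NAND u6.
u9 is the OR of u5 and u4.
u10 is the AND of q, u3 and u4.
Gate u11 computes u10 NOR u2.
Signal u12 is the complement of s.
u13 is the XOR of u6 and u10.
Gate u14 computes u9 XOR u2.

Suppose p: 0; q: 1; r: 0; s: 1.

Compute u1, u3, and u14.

u1 = 0, u3 = 0, u14 = 1

u1 = r OR p = 0 OR 0 = 0
u2 = s NAND q = 1 NAND 1 = 0
u3 = u2 XOR u1 = 0 XOR 0 = 0
u4 = u2 NAND r = 0 NAND 0 = 1
u5 = u2 NAND u3 = 0 NAND 0 = 1
u9 = u5 OR u4 = 1 OR 1 = 1
u14 = u9 XOR u2 = 1 XOR 0 = 1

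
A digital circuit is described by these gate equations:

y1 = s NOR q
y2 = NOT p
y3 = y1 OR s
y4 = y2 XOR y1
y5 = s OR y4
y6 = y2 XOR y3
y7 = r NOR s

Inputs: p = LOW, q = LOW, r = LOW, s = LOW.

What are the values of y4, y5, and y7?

y1 = s NOR q = LOW NOR LOW = HIGH
y2 = NOT p = NOT LOW = HIGH
y4 = y2 XOR y1 = HIGH XOR HIGH = LOW
y5 = s OR y4 = LOW OR LOW = LOW
y7 = r NOR s = LOW NOR LOW = HIGH

y4 = LOW  y5 = LOW  y7 = HIGH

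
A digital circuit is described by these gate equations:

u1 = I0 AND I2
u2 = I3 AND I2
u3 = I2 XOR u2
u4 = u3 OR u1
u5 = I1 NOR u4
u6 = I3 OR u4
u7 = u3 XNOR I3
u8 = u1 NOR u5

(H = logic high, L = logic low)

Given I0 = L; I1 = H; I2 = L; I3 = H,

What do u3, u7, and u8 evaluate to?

u3 = L, u7 = L, u8 = H

u1 = I0 AND I2 = L AND L = L
u2 = I3 AND I2 = H AND L = L
u3 = I2 XOR u2 = L XOR L = L
u4 = u3 OR u1 = L OR L = L
u5 = I1 NOR u4 = H NOR L = L
u7 = u3 XNOR I3 = L XNOR H = L
u8 = u1 NOR u5 = L NOR L = H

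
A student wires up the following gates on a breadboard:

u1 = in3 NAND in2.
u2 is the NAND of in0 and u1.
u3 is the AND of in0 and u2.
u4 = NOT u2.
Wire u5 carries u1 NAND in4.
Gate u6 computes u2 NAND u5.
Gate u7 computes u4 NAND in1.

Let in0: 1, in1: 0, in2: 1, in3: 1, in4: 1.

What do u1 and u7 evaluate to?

u1 = in3 NAND in2 = 1 NAND 1 = 0
u2 = in0 NAND u1 = 1 NAND 0 = 1
u4 = NOT u2 = NOT 1 = 0
u7 = u4 NAND in1 = 0 NAND 0 = 1

u1 = 0  u7 = 1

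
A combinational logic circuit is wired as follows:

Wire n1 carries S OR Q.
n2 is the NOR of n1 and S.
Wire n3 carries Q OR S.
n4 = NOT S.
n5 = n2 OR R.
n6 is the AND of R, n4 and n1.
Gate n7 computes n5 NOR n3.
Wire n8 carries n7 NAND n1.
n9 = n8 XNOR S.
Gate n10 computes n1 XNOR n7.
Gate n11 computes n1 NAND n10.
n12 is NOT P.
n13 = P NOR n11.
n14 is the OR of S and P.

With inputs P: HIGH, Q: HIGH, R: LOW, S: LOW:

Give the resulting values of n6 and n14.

n6 = LOW, n14 = HIGH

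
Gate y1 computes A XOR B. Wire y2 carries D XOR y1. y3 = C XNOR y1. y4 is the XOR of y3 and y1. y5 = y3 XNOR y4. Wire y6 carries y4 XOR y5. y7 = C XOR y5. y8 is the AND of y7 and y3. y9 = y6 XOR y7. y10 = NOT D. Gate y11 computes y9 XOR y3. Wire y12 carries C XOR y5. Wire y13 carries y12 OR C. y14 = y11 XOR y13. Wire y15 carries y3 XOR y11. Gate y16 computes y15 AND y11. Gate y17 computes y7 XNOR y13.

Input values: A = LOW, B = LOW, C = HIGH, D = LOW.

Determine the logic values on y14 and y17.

y14 = LOW; y17 = LOW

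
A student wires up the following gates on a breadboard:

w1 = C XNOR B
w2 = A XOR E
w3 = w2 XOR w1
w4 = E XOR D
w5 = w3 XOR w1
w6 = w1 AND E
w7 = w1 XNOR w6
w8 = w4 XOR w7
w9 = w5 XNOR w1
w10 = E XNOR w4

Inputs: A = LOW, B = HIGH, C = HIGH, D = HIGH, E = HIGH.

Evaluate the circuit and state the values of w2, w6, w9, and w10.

w1 = C XNOR B = HIGH XNOR HIGH = HIGH
w2 = A XOR E = LOW XOR HIGH = HIGH
w3 = w2 XOR w1 = HIGH XOR HIGH = LOW
w4 = E XOR D = HIGH XOR HIGH = LOW
w5 = w3 XOR w1 = LOW XOR HIGH = HIGH
w6 = w1 AND E = HIGH AND HIGH = HIGH
w9 = w5 XNOR w1 = HIGH XNOR HIGH = HIGH
w10 = E XNOR w4 = HIGH XNOR LOW = LOW

w2 = HIGH, w6 = HIGH, w9 = HIGH, w10 = LOW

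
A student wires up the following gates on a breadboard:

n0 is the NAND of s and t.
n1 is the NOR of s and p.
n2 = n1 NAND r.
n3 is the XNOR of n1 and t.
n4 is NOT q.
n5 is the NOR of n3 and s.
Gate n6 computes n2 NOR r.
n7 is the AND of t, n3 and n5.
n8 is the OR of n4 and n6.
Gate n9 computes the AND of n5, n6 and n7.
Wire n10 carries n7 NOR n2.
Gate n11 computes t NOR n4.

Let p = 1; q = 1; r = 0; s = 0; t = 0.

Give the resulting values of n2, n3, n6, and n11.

n2 = 1, n3 = 1, n6 = 0, n11 = 1

n1 = s NOR p = 0 NOR 1 = 0
n2 = n1 NAND r = 0 NAND 0 = 1
n3 = n1 XNOR t = 0 XNOR 0 = 1
n4 = NOT q = NOT 1 = 0
n6 = n2 NOR r = 1 NOR 0 = 0
n11 = t NOR n4 = 0 NOR 0 = 1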